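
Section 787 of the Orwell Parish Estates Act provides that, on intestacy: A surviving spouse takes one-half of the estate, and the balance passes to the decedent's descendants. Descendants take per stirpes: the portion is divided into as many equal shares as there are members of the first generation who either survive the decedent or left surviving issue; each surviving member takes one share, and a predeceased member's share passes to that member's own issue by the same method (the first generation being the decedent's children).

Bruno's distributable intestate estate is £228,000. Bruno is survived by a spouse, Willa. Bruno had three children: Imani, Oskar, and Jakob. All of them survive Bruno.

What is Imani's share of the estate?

Willa takes one-half of £228,000 = £114,000. The remaining £114,000 passes to the descendants.
The descendants' portion (£114,000) is divided into 3 shares of £38,000: Imani, Oskar, and Jakob each take £38,000.

Imani receives £38,000.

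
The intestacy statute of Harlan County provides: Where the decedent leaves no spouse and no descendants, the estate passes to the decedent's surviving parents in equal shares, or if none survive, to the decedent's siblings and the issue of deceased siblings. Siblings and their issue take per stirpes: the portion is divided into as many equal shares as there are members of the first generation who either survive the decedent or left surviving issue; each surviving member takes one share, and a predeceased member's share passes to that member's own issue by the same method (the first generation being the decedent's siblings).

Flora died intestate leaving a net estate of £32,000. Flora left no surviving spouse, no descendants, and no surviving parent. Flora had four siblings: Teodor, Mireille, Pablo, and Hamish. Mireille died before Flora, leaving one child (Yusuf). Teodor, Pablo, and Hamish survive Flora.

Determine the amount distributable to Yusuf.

Yusuf receives £8,000.

The entire £32,000 passes to the siblings and their issue.
That amount (£32,000) is divided into 4 shares of £8,000: Teodor, Pablo, and Hamish each take £8,000; Mireille's £8,000 share passes to Mireille's issue.
Mireille's share (£8,000) passes entirely to Yusuf.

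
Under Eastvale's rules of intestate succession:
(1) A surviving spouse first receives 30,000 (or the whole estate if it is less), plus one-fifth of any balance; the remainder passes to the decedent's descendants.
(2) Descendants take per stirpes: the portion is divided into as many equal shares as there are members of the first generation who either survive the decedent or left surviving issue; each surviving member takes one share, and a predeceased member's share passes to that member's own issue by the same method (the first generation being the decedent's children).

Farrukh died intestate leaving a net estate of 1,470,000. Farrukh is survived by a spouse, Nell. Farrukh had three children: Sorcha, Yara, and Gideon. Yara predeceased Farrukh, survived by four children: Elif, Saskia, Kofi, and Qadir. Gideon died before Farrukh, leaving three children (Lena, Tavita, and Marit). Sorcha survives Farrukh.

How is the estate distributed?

Nell: 318,000; Sorcha: 384,000; Elif: 96,000; Saskia: 96,000; Kofi: 96,000; Qadir: 96,000; Lena: 128,000; Tavita: 128,000; Marit: 128,000

Nell first takes 30,000, leaving a balance of 1,440,000. Nell then takes one-fifth of the balance (288,000), for a total of 318,000. The remaining 1,152,000 passes to the descendants.
The descendants' portion (1,152,000) is divided into 3 shares of 384,000: Sorcha takes 384,000; Yara's 384,000 share passes to Yara's issue; Gideon's 384,000 share passes to Gideon's issue.
Yara's share (384,000) is divided into 4 shares of 96,000: Elif, Saskia, Kofi, and Qadir each take 96,000.
Gideon's share (384,000) is divided into 3 shares of 128,000: Lena, Tavita, and Marit each take 128,000.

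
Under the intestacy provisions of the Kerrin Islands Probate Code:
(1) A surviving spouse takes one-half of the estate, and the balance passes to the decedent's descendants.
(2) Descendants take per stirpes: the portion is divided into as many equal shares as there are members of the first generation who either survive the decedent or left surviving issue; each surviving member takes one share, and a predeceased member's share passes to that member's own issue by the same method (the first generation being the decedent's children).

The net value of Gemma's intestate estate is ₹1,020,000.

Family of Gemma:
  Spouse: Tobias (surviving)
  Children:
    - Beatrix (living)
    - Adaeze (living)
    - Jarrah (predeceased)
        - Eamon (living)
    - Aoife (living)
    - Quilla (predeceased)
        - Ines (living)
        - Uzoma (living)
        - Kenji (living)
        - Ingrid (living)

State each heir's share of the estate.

Tobias takes one-half of ₹1,020,000 = ₹510,000. The remaining ₹510,000 passes to the descendants.
The descendants' portion (₹510,000) is divided into 5 shares of ₹102,000: Beatrix, Adaeze, and Aoife each take ₹102,000; Jarrah's ₹102,000 share passes to Jarrah's issue; Quilla's ₹102,000 share passes to Quilla's issue.
Jarrah's share (₹102,000) passes entirely to Eamon.
Quilla's share (₹102,000) is divided into 4 shares of ₹25,500: Ines, Uzoma, Kenji, and Ingrid each take ₹25,500.

Tobias: ₹510,000; Beatrix: ₹102,000; Adaeze: ₹102,000; Eamon: ₹102,000; Aoife: ₹102,000; Ines: ₹25,500; Uzoma: ₹25,500; Kenji: ₹25,500; Ingrid: ₹25,500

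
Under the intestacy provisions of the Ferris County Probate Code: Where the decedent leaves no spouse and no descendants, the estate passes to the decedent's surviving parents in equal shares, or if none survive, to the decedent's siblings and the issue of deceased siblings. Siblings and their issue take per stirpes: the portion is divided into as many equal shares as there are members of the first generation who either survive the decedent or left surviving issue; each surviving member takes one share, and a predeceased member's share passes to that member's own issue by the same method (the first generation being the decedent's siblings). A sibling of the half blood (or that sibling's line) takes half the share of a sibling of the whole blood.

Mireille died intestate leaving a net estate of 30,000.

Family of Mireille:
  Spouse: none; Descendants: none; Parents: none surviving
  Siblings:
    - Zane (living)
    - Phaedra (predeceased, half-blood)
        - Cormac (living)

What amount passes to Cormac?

The entire 30,000 passes to the siblings and their issue.
Counting each half-blood sibling's line as half a unit, there are 3/2 units in 30,000, so one unit is 20,000. Whole-blood lines (Zane) take 20,000 each; half-blood lines (Phaedra) take 10,000 each.
Phaedra's share (10,000) passes entirely to Cormac.

Cormac receives 10,000.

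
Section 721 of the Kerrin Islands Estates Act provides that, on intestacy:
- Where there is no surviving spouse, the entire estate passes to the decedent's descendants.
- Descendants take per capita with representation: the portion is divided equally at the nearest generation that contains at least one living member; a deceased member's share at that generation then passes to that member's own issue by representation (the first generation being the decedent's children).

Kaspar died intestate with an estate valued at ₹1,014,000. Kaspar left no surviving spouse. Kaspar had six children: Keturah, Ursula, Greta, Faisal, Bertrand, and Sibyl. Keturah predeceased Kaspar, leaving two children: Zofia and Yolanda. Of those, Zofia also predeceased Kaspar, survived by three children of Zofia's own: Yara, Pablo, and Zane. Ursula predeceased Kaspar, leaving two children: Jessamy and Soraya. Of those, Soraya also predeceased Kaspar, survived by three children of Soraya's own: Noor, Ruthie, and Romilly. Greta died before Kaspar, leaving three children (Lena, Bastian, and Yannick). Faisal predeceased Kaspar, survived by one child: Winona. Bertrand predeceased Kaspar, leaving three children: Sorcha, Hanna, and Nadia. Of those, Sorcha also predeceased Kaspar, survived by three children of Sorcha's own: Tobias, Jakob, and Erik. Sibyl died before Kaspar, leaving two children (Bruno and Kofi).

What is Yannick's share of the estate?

Yannick receives ₹78,000.

The entire ₹1,014,000 passes to the descendants.
No child survives, so the initial division is made at the grandchildren's generation.
That amount (₹1,014,000) is divided into 13 shares of ₹78,000: Yolanda, Jessamy, Lena, Bastian, Yannick, Winona, Hanna, Nadia, Bruno, and Kofi each take ₹78,000; Zofia's ₹78,000 share passes to Zofia's issue; Soraya's ₹78,000 share passes to Soraya's issue; Sorcha's ₹78,000 share passes to Sorcha's issue.
Zofia's share (₹78,000) is divided into 3 shares of ₹26,000: Yara, Pablo, and Zane each take ₹26,000.
Soraya's share (₹78,000) is divided into 3 shares of ₹26,000: Noor, Ruthie, and Romilly each take ₹26,000.
Sorcha's share (₹78,000) is divided into 3 shares of ₹26,000: Tobias, Jakob, and Erik each take ₹26,000.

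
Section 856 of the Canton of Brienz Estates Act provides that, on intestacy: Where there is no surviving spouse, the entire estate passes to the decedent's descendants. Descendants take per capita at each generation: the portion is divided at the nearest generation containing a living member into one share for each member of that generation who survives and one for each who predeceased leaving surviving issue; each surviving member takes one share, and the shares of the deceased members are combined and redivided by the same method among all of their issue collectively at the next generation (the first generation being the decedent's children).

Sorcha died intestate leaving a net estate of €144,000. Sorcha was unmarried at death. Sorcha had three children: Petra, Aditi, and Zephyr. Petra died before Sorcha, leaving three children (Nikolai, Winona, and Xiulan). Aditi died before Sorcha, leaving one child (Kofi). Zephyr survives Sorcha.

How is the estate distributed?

The entire €144,000 passes to the descendants.
That amount (€144,000) is divided at the children's generation into 3 shares of €48,000. Zephyr takes €48,000. The 2 shares of the deceased (Petra and Aditi) are combined into a pool of €96,000.
That pool (€96,000) is divided at the grandchildren's generation equally among Nikolai, Winona, Xiulan, and Kofi: €24,000 each.

Nikolai: €24,000; Winona: €24,000; Xiulan: €24,000; Kofi: €24,000; Zephyr: €48,000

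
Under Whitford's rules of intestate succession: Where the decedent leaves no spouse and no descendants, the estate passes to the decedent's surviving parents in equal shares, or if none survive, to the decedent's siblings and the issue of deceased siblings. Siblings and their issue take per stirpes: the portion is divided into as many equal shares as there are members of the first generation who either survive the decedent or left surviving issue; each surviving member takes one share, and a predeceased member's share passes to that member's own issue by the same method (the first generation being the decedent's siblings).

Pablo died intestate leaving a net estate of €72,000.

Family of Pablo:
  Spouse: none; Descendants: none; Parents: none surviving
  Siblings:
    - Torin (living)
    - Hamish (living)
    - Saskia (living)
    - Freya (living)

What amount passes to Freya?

Freya receives €18,000.

The entire €72,000 passes to the siblings and their issue.
That amount (€72,000) is divided into 4 shares of €18,000: Torin, Hamish, Saskia, and Freya each take €18,000.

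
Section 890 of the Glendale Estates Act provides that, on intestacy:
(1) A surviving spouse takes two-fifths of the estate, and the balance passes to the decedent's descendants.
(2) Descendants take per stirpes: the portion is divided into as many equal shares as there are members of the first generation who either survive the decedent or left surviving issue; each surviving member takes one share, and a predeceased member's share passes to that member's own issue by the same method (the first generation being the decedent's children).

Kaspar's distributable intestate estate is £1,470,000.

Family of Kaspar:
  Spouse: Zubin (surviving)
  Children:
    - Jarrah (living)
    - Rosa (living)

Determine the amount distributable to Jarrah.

Jarrah receives £441,000.

Zubin takes two-fifths of £1,470,000 = £588,000. The remaining £882,000 passes to the descendants.
The descendants' portion (£882,000) is divided into 2 shares of £441,000: Jarrah and Rosa each take £441,000.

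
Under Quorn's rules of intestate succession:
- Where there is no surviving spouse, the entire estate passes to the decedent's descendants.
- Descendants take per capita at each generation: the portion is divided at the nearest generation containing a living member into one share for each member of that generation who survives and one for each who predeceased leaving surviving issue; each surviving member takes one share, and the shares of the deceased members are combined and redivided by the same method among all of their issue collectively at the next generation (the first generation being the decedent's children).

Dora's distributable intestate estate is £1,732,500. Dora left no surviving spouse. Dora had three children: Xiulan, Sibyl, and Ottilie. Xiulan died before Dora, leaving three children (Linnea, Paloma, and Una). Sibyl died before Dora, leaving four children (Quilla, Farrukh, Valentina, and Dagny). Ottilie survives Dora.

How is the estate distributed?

Linnea: £165,000; Paloma: £165,000; Una: £165,000; Quilla: £165,000; Farrukh: £165,000; Valentina: £165,000; Dagny: £165,000; Ottilie: £577,500

The entire £1,732,500 passes to the descendants.
That amount (£1,732,500) is divided at the children's generation into 3 shares of £577,500. Ottilie takes £577,500. The 2 shares of the deceased (Xiulan and Sibyl) are combined into a pool of £1,155,000.
That pool (£1,155,000) is divided at the grandchildren's generation equally among Linnea, Paloma, Una, Quilla, Farrukh, Valentina, and Dagny: £165,000 each.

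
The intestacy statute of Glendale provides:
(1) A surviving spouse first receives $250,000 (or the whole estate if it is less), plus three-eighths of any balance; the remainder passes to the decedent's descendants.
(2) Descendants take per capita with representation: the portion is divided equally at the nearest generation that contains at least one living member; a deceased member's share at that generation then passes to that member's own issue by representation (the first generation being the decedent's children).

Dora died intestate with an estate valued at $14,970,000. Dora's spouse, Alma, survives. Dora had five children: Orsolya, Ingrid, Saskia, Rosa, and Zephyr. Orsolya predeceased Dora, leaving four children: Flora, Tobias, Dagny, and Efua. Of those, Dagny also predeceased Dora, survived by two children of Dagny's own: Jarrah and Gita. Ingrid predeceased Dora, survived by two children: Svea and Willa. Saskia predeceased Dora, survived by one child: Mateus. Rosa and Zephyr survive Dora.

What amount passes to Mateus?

Alma first takes $250,000, leaving a balance of $14,720,000. Alma then takes three-eighths of the balance ($5,520,000), for a total of $5,770,000. The remaining $9,200,000 passes to the descendants.
The descendants' portion ($9,200,000) is divided into 5 shares of $1,840,000: Rosa and Zephyr each take $1,840,000; Orsolya's $1,840,000 share passes to Orsolya's issue; Ingrid's $1,840,000 share passes to Ingrid's issue; Saskia's $1,840,000 share passes to Saskia's issue.
Orsolya's share ($1,840,000) is divided into 4 shares of $460,000: Flora, Tobias, and Efua each take $460,000; Dagny's $460,000 share passes to Dagny's issue.
Dagny's share ($460,000) is divided into 2 shares of $230,000: Jarrah and Gita each take $230,000.
Ingrid's share ($1,840,000) is divided into 2 shares of $920,000: Svea and Willa each take $920,000.
Saskia's share ($1,840,000) passes entirely to Mateus.

Mateus receives $1,840,000.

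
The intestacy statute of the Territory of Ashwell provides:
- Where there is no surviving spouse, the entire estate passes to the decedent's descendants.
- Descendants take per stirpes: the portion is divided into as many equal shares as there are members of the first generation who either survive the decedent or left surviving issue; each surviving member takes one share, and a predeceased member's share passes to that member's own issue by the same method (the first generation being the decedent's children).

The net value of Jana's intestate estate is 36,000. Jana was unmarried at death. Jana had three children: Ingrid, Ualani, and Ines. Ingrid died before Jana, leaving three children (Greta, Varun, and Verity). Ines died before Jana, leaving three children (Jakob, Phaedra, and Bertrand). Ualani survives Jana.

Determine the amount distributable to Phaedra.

Phaedra receives 4,000.

The entire 36,000 passes to the descendants.
That amount (36,000) is divided into 3 shares of 12,000: Ualani takes 12,000; Ingrid's 12,000 share passes to Ingrid's issue; Ines's 12,000 share passes to Ines's issue.
Ingrid's share (12,000) is divided into 3 shares of 4,000: Greta, Varun, and Verity each take 4,000.
Ines's share (12,000) is divided into 3 shares of 4,000: Jakob, Phaedra, and Bertrand each take 4,000.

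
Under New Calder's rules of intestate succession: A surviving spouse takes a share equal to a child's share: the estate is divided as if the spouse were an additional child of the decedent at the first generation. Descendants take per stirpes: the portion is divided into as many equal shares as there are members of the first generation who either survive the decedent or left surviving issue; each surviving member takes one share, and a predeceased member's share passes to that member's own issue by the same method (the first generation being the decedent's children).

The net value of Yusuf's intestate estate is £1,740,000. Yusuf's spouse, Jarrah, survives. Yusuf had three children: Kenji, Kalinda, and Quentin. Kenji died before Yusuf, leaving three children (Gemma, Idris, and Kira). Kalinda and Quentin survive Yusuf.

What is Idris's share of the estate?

The spouse counts as an additional share at the children's level, so there are 4 primary shares of £435,000. Jarrah takes one such share (£435,000).
The children's combined portion (£1,305,000) is divided into 3 shares of £435,000: Kalinda and Quentin each take £435,000; Kenji's £435,000 share passes to Kenji's issue.
Kenji's share (£435,000) is divided into 3 shares of £145,000: Gemma, Idris, and Kira each take £145,000.

Idris receives £145,000.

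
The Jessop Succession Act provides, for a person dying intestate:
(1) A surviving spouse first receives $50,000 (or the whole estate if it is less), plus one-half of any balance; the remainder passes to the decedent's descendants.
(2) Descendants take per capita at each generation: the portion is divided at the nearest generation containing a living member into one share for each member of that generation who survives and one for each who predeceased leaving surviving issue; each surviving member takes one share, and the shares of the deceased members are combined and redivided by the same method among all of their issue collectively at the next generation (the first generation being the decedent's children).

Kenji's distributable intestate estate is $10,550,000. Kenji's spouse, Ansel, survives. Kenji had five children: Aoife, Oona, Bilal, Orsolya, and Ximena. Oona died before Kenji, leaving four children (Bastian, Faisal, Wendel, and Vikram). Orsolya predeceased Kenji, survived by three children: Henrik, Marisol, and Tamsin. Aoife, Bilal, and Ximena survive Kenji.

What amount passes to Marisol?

Ansel first takes $50,000, leaving a balance of $10,500,000. Ansel then takes one-half of the balance ($5,250,000), for a total of $5,300,000. The remaining $5,250,000 passes to the descendants.
The descendants' portion ($5,250,000) is divided at the children's generation into 5 shares of $1,050,000. Aoife, Bilal, and Ximena each take $1,050,000. The 2 shares of the deceased (Oona and Orsolya) are combined into a pool of $2,100,000.
That pool ($2,100,000) is divided at the grandchildren's generation equally among Bastian, Faisal, Wendel, Vikram, Henrik, Marisol, and Tamsin: $300,000 each.

Marisol receives $300,000.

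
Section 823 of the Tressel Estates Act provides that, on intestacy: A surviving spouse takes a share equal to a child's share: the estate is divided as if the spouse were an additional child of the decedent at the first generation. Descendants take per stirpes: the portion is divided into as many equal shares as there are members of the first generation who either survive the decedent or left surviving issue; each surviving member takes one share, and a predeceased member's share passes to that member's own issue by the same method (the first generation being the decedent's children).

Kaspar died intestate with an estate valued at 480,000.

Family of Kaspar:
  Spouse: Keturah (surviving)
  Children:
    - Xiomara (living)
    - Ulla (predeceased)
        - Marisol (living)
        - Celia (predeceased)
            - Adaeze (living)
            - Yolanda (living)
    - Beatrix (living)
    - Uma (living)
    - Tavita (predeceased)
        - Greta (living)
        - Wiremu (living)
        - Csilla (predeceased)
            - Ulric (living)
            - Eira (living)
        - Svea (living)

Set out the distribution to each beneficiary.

The spouse counts as an additional share at the children's level, so there are 6 primary shares of 80,000. Keturah takes one such share (80,000).
The children's combined portion (400,000) is divided into 5 shares of 80,000: Xiomara, Beatrix, and Uma each take 80,000; Ulla's 80,000 share passes to Ulla's issue; Tavita's 80,000 share passes to Tavita's issue.
Ulla's share (80,000) is divided into 2 shares of 40,000: Marisol takes 40,000; Celia's 40,000 share passes to Celia's issue.
Celia's share (40,000) is divided into 2 shares of 20,000: Adaeze and Yolanda each take 20,000.
Tavita's share (80,000) is divided into 4 shares of 20,000: Greta, Wiremu, and Svea each take 20,000; Csilla's 20,000 share passes to Csilla's issue.
Csilla's share (20,000) is divided into 2 shares of 10,000: Ulric and Eira each take 10,000.

Keturah: 80,000; Xiomara: 80,000; Marisol: 40,000; Adaeze: 20,000; Yolanda: 20,000; Beatrix: 80,000; Uma: 80,000; Greta: 20,000; Wiremu: 20,000; Ulric: 10,000; Eira: 10,000; Svea: 20,000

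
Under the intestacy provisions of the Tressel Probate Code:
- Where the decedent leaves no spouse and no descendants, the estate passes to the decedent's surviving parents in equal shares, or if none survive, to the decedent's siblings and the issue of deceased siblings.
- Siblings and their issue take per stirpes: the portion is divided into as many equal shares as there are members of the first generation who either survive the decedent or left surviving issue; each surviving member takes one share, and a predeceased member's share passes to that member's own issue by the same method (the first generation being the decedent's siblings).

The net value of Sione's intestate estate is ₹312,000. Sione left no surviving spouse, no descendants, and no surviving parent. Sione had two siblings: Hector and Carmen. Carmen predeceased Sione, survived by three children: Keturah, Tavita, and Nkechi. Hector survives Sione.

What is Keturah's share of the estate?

Keturah receives ₹52,000.

The entire ₹312,000 passes to the siblings and their issue.
That amount (₹312,000) is divided into 2 shares of ₹156,000: Hector takes ₹156,000; Carmen's ₹156,000 share passes to Carmen's issue.
Carmen's share (₹156,000) is divided into 3 shares of ₹52,000: Keturah, Tavita, and Nkechi each take ₹52,000.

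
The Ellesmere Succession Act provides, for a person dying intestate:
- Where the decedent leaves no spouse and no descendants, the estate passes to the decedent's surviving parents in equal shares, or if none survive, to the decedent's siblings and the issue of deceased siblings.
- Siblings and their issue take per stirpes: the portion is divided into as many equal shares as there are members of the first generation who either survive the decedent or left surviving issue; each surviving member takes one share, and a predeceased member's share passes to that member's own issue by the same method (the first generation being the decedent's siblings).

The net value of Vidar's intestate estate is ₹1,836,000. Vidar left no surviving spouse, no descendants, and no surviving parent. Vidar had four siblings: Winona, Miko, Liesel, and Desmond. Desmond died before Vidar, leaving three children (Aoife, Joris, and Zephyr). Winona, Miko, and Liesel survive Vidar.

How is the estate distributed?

The entire ₹1,836,000 passes to the siblings and their issue.
That amount (₹1,836,000) is divided into 4 shares of ₹459,000: Winona, Miko, and Liesel each take ₹459,000; Desmond's ₹459,000 share passes to Desmond's issue.
Desmond's share (₹459,000) is divided into 3 shares of ₹153,000: Aoife, Joris, and Zephyr each take ₹153,000.

Winona: ₹459,000; Miko: ₹459,000; Liesel: ₹459,000; Aoife: ₹153,000; Joris: ₹153,000; Zephyr: ₹153,000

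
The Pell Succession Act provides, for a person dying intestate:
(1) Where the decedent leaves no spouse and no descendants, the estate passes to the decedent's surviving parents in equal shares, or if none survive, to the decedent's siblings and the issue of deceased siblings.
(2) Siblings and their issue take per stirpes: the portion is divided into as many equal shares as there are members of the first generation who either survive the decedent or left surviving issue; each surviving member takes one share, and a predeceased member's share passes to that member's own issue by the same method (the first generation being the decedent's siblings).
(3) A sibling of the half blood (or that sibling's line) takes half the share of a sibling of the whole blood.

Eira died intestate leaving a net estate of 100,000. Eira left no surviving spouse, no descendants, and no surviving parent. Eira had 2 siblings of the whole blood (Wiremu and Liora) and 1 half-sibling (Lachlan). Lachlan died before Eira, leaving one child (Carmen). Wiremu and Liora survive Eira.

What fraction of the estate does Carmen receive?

The entire 100,000 passes to the siblings and their issue.
Counting each half-blood sibling's line as half a unit, there are 5/2 units in 100,000, so one unit is 40,000. Whole-blood lines (Wiremu and Liora) take 40,000 each; half-blood lines (Lachlan) take 20,000 each.
Lachlan's share (20,000) passes entirely to Carmen.

Carmen receives 1/5 of the estate.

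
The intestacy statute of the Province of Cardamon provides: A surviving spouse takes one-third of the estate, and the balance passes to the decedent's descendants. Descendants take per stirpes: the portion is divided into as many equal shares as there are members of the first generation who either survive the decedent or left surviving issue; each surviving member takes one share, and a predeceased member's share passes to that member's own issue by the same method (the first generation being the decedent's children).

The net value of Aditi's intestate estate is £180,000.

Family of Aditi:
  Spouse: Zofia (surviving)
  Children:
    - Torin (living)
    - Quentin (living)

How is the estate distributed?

Zofia takes one-third of £180,000 = £60,000. The remaining £120,000 passes to the descendants.
The descendants' portion (£120,000) is divided into 2 shares of £60,000: Torin and Quentin each take £60,000.

Zofia: £60,000; Torin: £60,000; Quentin: £60,000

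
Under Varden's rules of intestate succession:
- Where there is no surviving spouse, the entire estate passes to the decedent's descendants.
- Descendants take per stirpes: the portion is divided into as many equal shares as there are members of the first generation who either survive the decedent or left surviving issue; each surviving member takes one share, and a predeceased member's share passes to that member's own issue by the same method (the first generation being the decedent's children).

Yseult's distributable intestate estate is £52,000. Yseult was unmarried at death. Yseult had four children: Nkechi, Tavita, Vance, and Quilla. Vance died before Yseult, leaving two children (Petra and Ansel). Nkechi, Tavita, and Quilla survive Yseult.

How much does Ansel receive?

Ansel receives £6,500.

The entire £52,000 passes to the descendants.
That amount (£52,000) is divided into 4 shares of £13,000: Nkechi, Tavita, and Quilla each take £13,000; Vance's £13,000 share passes to Vance's issue.
Vance's share (£13,000) is divided into 2 shares of £6,500: Petra and Ansel each take £6,500.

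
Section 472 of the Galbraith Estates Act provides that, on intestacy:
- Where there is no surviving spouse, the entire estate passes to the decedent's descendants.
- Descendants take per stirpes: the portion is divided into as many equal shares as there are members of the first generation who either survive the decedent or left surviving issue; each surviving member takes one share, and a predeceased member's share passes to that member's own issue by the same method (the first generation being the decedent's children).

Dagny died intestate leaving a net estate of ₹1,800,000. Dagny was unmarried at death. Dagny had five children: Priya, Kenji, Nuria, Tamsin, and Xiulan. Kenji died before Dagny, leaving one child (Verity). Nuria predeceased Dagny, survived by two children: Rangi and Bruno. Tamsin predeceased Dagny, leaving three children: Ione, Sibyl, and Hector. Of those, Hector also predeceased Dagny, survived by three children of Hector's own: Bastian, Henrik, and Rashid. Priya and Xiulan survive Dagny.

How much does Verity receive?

The entire ₹1,800,000 passes to the descendants.
That amount (₹1,800,000) is divided into 5 shares of ₹360,000: Priya and Xiulan each take ₹360,000; Kenji's ₹360,000 share passes to Kenji's issue; Nuria's ₹360,000 share passes to Nuria's issue; Tamsin's ₹360,000 share passes to Tamsin's issue.
Kenji's share (₹360,000) passes entirely to Verity.
Nuria's share (₹360,000) is divided into 2 shares of ₹180,000: Rangi and Bruno each take ₹180,000.
Tamsin's share (₹360,000) is divided into 3 shares of ₹120,000: Ione and Sibyl each take ₹120,000; Hector's ₹120,000 share passes to Hector's issue.
Hector's share (₹120,000) is divided into 3 shares of ₹40,000: Bastian, Henrik, and Rashid each take ₹40,000.

Verity receives ₹360,000.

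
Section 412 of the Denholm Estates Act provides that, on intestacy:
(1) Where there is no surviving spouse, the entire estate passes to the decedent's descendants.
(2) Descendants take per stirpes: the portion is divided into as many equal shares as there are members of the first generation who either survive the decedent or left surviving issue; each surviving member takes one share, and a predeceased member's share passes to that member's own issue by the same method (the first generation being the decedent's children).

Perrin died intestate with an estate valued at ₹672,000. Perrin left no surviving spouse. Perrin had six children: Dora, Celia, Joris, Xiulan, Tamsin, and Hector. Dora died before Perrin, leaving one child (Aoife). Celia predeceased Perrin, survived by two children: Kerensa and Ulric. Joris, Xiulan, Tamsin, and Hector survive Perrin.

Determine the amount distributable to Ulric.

The entire ₹672,000 passes to the descendants.
That amount (₹672,000) is divided into 6 shares of ₹112,000: Joris, Xiulan, Tamsin, and Hector each take ₹112,000; Dora's ₹112,000 share passes to Dora's issue; Celia's ₹112,000 share passes to Celia's issue.
Dora's share (₹112,000) passes entirely to Aoife.
Celia's share (₹112,000) is divided into 2 shares of ₹56,000: Kerensa and Ulric each take ₹56,000.

Ulric receives ₹56,000.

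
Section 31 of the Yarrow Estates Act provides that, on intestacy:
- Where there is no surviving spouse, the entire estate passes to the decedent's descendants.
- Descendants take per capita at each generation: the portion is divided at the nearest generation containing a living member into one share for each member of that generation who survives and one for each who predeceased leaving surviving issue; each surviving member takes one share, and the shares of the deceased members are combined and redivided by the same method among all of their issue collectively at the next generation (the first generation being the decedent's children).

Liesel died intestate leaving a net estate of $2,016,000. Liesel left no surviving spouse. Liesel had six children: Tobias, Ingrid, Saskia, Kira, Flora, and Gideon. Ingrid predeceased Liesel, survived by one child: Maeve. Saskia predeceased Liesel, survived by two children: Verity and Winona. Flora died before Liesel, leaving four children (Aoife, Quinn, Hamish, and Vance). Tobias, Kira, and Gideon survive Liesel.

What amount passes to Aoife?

The entire $2,016,000 passes to the descendants.
That amount ($2,016,000) is divided at the children's generation into 6 shares of $336,000. Tobias, Kira, and Gideon each take $336,000. The 3 shares of the deceased (Ingrid, Saskia, and Flora) are combined into a pool of $1,008,000.
That pool ($1,008,000) is divided at the grandchildren's generation equally among Maeve, Verity, Winona, Aoife, Quinn, Hamish, and Vance: $144,000 each.

Aoife receives $144,000.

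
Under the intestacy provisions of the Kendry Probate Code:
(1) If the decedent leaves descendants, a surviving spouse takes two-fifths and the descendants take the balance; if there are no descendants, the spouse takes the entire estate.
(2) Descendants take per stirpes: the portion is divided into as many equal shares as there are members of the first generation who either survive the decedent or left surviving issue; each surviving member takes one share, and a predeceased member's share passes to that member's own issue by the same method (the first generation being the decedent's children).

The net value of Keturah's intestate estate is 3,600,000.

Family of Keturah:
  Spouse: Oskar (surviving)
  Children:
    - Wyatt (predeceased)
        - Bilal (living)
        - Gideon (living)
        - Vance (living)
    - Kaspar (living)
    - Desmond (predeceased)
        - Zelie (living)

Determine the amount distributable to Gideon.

Gideon receives 240,000.

Oskar takes two-fifths of 3,600,000 = 1,440,000. The remaining 2,160,000 passes to the descendants.
The descendants' portion (2,160,000) is divided into 3 shares of 720,000: Kaspar takes 720,000; Wyatt's 720,000 share passes to Wyatt's issue; Desmond's 720,000 share passes to Desmond's issue.
Wyatt's share (720,000) is divided into 3 shares of 240,000: Bilal, Gideon, and Vance each take 240,000.
Desmond's share (720,000) passes entirely to Zelie.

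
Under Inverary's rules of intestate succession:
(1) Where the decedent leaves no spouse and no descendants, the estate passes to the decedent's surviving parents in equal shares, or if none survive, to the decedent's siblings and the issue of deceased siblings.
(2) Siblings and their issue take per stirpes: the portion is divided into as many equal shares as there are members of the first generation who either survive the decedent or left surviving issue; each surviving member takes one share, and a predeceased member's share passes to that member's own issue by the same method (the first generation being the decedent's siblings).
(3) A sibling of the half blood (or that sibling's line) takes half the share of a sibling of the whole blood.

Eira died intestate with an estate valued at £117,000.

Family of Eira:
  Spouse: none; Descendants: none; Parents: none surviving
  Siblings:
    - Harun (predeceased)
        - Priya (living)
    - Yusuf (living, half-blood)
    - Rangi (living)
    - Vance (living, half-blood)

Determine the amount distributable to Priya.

The entire £117,000 passes to the siblings and their issue.
Counting each half-blood sibling's line as half a unit, there are 3 units in £117,000, so one unit is £39,000. Whole-blood lines (Harun and Rangi) take £39,000 each; half-blood lines (Yusuf and Vance) take £19,500 each.
Harun's share (£39,000) passes entirely to Priya.

Priya receives £39,000.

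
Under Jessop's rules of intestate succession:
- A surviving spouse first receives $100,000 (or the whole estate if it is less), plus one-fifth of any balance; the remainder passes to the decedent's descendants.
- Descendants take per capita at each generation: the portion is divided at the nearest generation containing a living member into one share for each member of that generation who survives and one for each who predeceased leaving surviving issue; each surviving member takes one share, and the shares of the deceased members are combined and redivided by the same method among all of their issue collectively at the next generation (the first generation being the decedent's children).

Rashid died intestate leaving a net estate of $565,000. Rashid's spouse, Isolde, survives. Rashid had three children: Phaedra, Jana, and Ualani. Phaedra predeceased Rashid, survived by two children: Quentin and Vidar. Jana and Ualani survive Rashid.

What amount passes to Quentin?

Quentin receives $62,000.

Isolde first takes $100,000, leaving a balance of $465,000. Isolde then takes one-fifth of the balance ($93,000), for a total of $193,000. The remaining $372,000 passes to the descendants.
The descendants' portion ($372,000) is divided at the children's generation into 3 shares of $124,000. Jana and Ualani each take $124,000. The remaining share for the deceased Phaedra ($124,000) is carried to the next generation.
That pool ($124,000) is divided at the grandchildren's generation equally among Quentin and Vidar: $62,000 each.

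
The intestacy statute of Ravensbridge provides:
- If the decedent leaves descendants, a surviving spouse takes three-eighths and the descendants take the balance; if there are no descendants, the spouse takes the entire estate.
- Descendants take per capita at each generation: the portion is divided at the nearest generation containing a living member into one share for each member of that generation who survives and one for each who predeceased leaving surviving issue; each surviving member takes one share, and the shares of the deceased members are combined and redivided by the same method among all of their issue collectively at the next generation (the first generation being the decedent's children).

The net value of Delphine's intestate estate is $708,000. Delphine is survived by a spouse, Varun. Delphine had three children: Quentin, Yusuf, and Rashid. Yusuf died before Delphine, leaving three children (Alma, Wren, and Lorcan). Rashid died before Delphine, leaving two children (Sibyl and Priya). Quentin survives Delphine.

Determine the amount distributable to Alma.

Alma receives $59,000.

Varun takes three-eighths of $708,000 = $265,500. The remaining $442,500 passes to the descendants.
The descendants' portion ($442,500) is divided at the children's generation into 3 shares of $147,500. Quentin takes $147,500. The 2 shares of the deceased (Yusuf and Rashid) are combined into a pool of $295,000.
That pool ($295,000) is divided at the grandchildren's generation equally among Alma, Wren, Lorcan, Sibyl, and Priya: $59,000 each.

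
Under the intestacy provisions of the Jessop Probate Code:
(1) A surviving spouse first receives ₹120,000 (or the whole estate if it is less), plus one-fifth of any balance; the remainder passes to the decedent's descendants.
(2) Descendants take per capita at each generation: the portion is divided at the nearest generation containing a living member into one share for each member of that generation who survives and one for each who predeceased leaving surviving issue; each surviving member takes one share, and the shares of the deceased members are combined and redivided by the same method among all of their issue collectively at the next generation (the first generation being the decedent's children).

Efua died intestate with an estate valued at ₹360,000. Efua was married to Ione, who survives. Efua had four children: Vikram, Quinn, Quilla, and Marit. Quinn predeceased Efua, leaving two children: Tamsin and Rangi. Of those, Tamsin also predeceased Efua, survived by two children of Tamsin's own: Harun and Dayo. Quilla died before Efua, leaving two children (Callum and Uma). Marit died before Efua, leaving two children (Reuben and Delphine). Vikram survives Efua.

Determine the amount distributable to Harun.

Ione first takes ₹120,000, leaving a balance of ₹240,000. Ione then takes one-fifth of the balance (₹48,000), for a total of ₹168,000. The remaining ₹192,000 passes to the descendants.
The descendants' portion (₹192,000) is divided at the children's generation into 4 shares of ₹48,000. Vikram takes ₹48,000. The 3 shares of the deceased (Quinn, Quilla, and Marit) are combined into a pool of ₹144,000.
That pool (₹144,000) is divided at the grandchildren's generation into 6 shares of ₹24,000. Rangi, Callum, Uma, Reuben, and Delphine each take ₹24,000. The remaining share for the deceased Tamsin (₹24,000) is carried to the next generation.
That pool (₹24,000) is divided at the great-grandchildren's generation equally among Harun and Dayo: ₹12,000 each.

Harun receives ₹12,000.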